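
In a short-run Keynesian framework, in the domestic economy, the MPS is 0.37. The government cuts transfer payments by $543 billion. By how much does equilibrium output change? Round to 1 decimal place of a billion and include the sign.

−$924.6 billion

MPC = 1 − MPS = 1 − 0.37 = 0.63.
The transfer change shifts disposable income by −$543 billion, so first-round consumption changes by c·ΔTR = 0.63 × (−$543 billion) = −$342.09 billion.
Expenditure multiplier = 1/(1 − MPC) = 1/(1 − 0.63) = 1/0.37 ≈ 2.703.
The transfer multiplier is c × k ≈ 1.703, so ΔY = k × (c·ΔTR) = (−$342.09 billion) / 0.37 ≈ −$924.6 billion.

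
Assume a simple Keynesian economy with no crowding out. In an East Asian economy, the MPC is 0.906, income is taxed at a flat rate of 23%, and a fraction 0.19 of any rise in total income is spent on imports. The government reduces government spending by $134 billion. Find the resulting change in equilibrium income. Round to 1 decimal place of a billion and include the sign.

Government-spending multiplier = 1/(1 − c(1−t) + m) = 1/(1 − 0.906×0.77 + 0.19) = 1/0.49238 ≈ 2.031.
ΔY = k × ΔG = (−$134 billion) / 0.49238 ≈ −$272.1 billion.

−$272.1 billion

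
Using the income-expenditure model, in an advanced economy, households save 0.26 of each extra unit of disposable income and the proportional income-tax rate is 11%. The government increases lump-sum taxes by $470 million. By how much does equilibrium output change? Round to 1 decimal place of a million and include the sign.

−$1,018.7 million

MPC = 1 − MPS = 1 − 0.26 = 0.74.
A lump-sum tax change of +$470 million shifts disposable income by −$470 million; first-round consumption changes by −c × ΔT = −0.74 × (+$470 million) = −$347.8 million.
Expenditure multiplier = 1/(1 − c(1−t)) = 1/(1 − 0.74×0.89) = 1/0.3414 ≈ 2.929.
The tax multiplier is −c × k ≈ −2.168, so ΔY = k × (−c·ΔT) = (−$347.8 million) / 0.3414 ≈ −$1,018.7 million.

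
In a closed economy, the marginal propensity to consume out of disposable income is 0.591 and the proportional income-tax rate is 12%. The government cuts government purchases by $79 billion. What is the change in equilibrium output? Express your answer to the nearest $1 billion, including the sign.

Expenditure multiplier = 1/(1 − c(1−t)) = 1/(1 − 0.591×0.88) = 1/0.47992 ≈ 2.084.
ΔY = k × ΔG = (−$79 billion) / 0.47992 ≈ −$165 billion.

−$165 billion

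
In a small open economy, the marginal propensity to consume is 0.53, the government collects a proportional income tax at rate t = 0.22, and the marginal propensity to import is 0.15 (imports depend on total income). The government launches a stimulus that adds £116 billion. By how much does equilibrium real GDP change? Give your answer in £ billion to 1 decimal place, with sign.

Expenditure multiplier = 1/(1 − c(1−t) + m) = 1/(1 − 0.53×0.78 + 0.15) = 1/0.7366 ≈ 1.358.
ΔY = k × ΔG = (+£116 billion) / 0.7366 ≈ +£157.5 billion.

+£157.5 billion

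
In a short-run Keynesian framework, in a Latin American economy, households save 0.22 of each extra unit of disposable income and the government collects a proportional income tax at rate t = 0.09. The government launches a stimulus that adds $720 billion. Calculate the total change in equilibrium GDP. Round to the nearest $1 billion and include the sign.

+$2,481 billion

MPC = 1 − MPS = 1 − 0.22 = 0.78.
Spending multiplier = 1/(1 − c(1−t)) = 1/(1 − 0.78×0.91) = 1/0.2902 ≈ 3.446.
ΔY = k × ΔG = (+$720 billion) / 0.2902 ≈ +$2,481 billion.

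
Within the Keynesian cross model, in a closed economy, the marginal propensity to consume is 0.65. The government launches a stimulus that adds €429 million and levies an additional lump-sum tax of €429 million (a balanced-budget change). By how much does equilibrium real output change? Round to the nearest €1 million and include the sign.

Expenditure multiplier = 1/(1 − MPC) = 1/(1 − 0.65) = 1/0.35 ≈ 2.857.
ΔG contributes k·ΔG = (+€429 million) / 0.35 ≈ +€1,225.7 million.
ΔT of +€429 million changes first-round spending by −c·ΔT = −€278.85 million, contributing k·(−c·ΔT) = (−€278.85 million) / 0.35 ≈ −€796.7 million.
With ΔG = ΔT and no other leakages, the balanced-budget multiplier is 1, so ΔY = ΔG = +€429 million.

+€429 million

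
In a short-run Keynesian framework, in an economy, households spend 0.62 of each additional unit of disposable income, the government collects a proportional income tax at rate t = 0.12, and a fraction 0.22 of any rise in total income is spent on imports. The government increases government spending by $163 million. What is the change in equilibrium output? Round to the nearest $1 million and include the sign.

+$242 million

Spending multiplier = 1/(1 − c(1−t) + m) = 1/(1 − 0.62×0.88 + 0.22) = 1/0.6744 ≈ 1.483.
ΔY = k × ΔG = (+$163 million) / 0.6744 ≈ +$242 million.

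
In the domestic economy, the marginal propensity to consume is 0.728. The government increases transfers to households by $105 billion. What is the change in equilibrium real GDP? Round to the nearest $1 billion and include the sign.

The transfer change shifts disposable income by +$105 billion, so first-round consumption changes by c·ΔTR = 0.728 × (+$105 billion) = +$76.44 billion.
Expenditure multiplier = 1/(1 − MPC) = 1/(1 − 0.728) = 1/0.272 ≈ 3.676.
The transfer multiplier is c × k ≈ 2.676, so ΔY = k × (c·ΔTR) = (+$76.44 billion) / 0.272 ≈ +$281 billion.

+$281 billion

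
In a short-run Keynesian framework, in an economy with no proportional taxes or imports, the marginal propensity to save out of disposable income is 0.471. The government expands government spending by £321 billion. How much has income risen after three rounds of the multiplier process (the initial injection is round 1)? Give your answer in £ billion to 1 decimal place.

MPC = 1 − MPS = 1 − 0.471 = 0.529.
Round 1 adds ΔG = £321 billion; each later round is MPC = 0.529 times the previous.
After 3 rounds: 321 + 169.809 + 89.828961 = ΔG·(1 − c^3)/(1 − c) = 321 × (1 − 0.148035889)/0.471 ≈ £580.6 billion.

£580.6 billion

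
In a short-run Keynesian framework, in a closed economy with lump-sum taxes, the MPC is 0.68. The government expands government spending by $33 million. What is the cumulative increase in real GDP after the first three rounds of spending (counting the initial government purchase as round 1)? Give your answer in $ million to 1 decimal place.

Round 1 adds ΔG = $33 million; each later round is MPC = 0.68 times the previous.
After 3 rounds: 33 + 22.44 + 15.2592 = ΔG·(1 − c^3)/(1 − c) = 33 × (1 − 0.314432)/0.32 ≈ $70.7 million.

$70.7 million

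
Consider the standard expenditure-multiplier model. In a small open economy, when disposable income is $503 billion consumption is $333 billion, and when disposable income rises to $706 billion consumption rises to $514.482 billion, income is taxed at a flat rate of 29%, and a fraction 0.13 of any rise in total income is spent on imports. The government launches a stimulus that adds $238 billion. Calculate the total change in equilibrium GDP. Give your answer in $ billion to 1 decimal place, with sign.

MPC = ΔC/ΔYd = (514.482 − 333)/(706 − 503) = 181.482/203 = 0.894.
Expenditure multiplier = 1/(1 − c(1−t) + m) = 1/(1 − 0.894×0.71 + 0.13) = 1/0.49526 ≈ 2.019.
ΔY = k × ΔG = (+$238 billion) / 0.49526 ≈ +$480.6 billion.

+$480.6 billion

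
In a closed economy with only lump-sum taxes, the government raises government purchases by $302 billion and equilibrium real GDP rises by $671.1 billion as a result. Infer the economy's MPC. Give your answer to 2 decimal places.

Implied spending multiplier k = ΔY/ΔG = 671.1/302 ≈ 2.2222.
Since k = 1/(1 − MPC), MPC = 1 − 1/k = 1 − ΔG/ΔY = 1 − 302/671.1 ≈ 0.55.

0.55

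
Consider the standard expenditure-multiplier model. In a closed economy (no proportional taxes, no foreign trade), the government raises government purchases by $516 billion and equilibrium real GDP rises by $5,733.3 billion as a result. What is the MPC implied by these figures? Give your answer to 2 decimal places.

0.91

Implied spending multiplier k = ΔY/ΔG = 5,733.3/516 ≈ 11.111.
Since k = 1/(1 − MPC), MPC = 1 − 1/k = 1 − ΔG/ΔY = 1 − 516/5,733.3 ≈ 0.91.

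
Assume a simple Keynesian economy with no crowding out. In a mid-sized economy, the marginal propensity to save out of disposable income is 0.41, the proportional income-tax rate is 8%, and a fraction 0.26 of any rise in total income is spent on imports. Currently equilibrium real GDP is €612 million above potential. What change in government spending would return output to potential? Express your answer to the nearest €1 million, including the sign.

−€439 million

MPC = 1 − MPS = 1 − 0.41 = 0.59.
Spending multiplier = 1/(1 − c(1−t) + m) = 1/(1 − 0.59×0.92 + 0.26) = 1/0.7172 ≈ 1.394.
Need ΔY = −€612 million, so ΔG = ΔY/k = (−€612 million) × 0.7172 ≈ −€439 million.
The government should cut government spending by €439 million.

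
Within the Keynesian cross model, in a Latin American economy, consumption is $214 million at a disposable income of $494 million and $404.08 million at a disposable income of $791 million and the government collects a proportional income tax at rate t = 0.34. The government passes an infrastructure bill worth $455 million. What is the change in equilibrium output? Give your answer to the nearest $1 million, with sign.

MPC = ΔC/ΔYd = (404.08 − 214)/(791 − 494) = 190.08/297 = 0.64.
Government-spending multiplier = 1/(1 − c(1−t)) = 1/(1 − 0.64×0.66) = 1/0.5776 ≈ 1.731.
ΔY = k × ΔG = (+$455 million) / 0.5776 ≈ +$788 million.

+$788 million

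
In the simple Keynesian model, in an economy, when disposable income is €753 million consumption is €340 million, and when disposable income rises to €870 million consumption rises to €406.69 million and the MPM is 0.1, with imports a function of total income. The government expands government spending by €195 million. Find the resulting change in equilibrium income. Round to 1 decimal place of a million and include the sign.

MPC = ΔC/ΔYd = (406.69 − 340)/(870 − 753) = 66.69/117 = 0.57.
Expenditure multiplier = 1/(1 − c + m) = 1/(1 − 0.57 + 0.1) = 1/0.53 ≈ 1.887.
ΔY = k × ΔG = (+€195 million) / 0.53 ≈ +€367.9 million.

+€367.9 million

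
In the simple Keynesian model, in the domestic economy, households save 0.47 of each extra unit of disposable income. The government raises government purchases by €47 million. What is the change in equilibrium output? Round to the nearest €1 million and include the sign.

+€100 million

MPC = 1 − MPS = 1 − 0.47 = 0.53.
Expenditure multiplier = 1/(1 − MPC) = 1/(1 − 0.53) = 1/0.47 ≈ 2.128.
ΔY = k × ΔG = (+€47 million) / 0.47 = +€100 million.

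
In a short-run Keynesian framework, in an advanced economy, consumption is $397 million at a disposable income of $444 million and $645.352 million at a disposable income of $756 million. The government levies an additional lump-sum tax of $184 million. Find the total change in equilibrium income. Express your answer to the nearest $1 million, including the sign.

MPC = ΔC/ΔYd = (645.352 − 397)/(756 − 444) = 248.352/312 = 0.796.
A lump-sum tax change of +$184 million shifts disposable income by −$184 million; first-round consumption changes by −c × ΔT = −0.796 × (+$184 million) = −$146.464 million.
Expenditure multiplier = 1/(1 − MPC) = 1/(1 − 0.796) = 1/0.204 ≈ 4.902.
The tax multiplier is −c × k ≈ −3.902, so ΔY = k × (−c·ΔT) = (−$146.464 million) / 0.204 ≈ −$718 million.

−$718 million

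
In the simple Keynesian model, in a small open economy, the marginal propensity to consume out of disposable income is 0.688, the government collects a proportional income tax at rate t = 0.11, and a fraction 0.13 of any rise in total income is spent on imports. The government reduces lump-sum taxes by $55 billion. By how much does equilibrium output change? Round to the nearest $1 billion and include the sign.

+$73 billion

A lump-sum tax change of −$55 billion shifts disposable income by +$55 billion; first-round consumption changes by −c × ΔT = −0.688 × (−$55 billion) = +$37.84 billion.
Expenditure multiplier = 1/(1 − c(1−t) + m) = 1/(1 − 0.688×0.89 + 0.13) = 1/0.51768 ≈ 1.932.
The tax multiplier is −c × k ≈ −1.329, so ΔY = k × (−c·ΔT) = (+$37.84 billion) / 0.51768 ≈ +$73 billion.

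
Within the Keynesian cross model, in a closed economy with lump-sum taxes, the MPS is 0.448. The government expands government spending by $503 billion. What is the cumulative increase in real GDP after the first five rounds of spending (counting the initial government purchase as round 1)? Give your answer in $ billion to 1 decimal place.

MPC = 1 − MPS = 1 − 0.448 = 0.552.
Round 1 adds ΔG = $503 billion; each later round is MPC = 0.552 times the previous.
After 5 rounds: 503 + 277.656 + 153.266112 + 84.602893824 + 46.700797390848 = ΔG·(1 − c^5)/(1 − c) = 503 × (1 − 0.051250179244032)/0.448 ≈ $1,065.2 billion.

$1,065.2 billion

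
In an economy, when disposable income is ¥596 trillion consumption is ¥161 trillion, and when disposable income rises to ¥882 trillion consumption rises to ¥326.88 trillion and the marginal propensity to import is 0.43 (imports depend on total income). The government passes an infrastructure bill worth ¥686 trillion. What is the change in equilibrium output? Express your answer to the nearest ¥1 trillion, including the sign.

+¥807 trillion

MPC = ΔC/ΔYd = (326.88 − 161)/(882 − 596) = 165.88/286 = 0.58.
Expenditure multiplier = 1/(1 − c + m) = 1/(1 − 0.58 + 0.43) = 1/0.85 ≈ 1.176.
ΔY = k × ΔG = (+¥686 trillion) / 0.85 ≈ +¥807 trillion.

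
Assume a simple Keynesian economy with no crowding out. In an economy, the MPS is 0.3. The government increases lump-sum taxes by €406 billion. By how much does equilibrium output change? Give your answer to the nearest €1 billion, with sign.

−€947 billion

MPC = 1 − MPS = 1 − 0.3 = 0.7.
A lump-sum tax change of +€406 billion shifts disposable income by −€406 billion; first-round consumption changes by −c × ΔT = −0.7 × (+€406 billion) = −€284.2 billion.
Expenditure multiplier = 1/(1 − MPC) = 1/(1 − 0.7) = 1/0.3 ≈ 3.333.
The tax multiplier is −c × k ≈ −2.333, so ΔY = k × (−c·ΔT) = (−€284.2 billion) / 0.3 ≈ −€947 billion.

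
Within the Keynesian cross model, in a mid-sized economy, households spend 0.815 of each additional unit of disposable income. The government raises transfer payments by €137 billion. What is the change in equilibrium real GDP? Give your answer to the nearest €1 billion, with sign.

The transfer change shifts disposable income by +€137 billion, so first-round consumption changes by c·ΔTR = 0.815 × (+€137 billion) = +€111.655 billion.
Expenditure multiplier = 1/(1 − MPC) = 1/(1 − 0.815) = 1/0.185 ≈ 5.405.
The transfer multiplier is c × k ≈ 4.405, so ΔY = k × (c·ΔTR) = (+€111.655 billion) / 0.185 ≈ +€604 billion.

+€604 billion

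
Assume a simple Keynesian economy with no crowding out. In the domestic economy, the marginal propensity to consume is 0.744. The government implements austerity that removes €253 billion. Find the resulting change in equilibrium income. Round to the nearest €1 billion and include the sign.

−€988 billion

Spending multiplier = 1/(1 − MPC) = 1/(1 − 0.744) = 1/0.256 ≈ 3.906.
ΔY = k × ΔG = (−€253 billion) / 0.256 ≈ −€988 billion.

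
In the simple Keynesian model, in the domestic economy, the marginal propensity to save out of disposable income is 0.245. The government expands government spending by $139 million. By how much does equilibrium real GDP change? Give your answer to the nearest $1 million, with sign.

MPC = 1 − MPS = 1 − 0.245 = 0.755.
Spending multiplier = 1/(1 − MPC) = 1/(1 − 0.755) = 1/0.245 ≈ 4.082.
ΔY = k × ΔG = (+$139 million) / 0.245 ≈ +$567 million.

+$567 million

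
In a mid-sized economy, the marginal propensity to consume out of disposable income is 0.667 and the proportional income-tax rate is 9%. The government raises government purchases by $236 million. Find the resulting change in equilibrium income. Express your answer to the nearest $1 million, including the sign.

+$600 million

Government-spending multiplier = 1/(1 − c(1−t)) = 1/(1 − 0.667×0.91) = 1/0.39303 ≈ 2.544.
ΔY = k × ΔG = (+$236 million) / 0.39303 ≈ +$600 million.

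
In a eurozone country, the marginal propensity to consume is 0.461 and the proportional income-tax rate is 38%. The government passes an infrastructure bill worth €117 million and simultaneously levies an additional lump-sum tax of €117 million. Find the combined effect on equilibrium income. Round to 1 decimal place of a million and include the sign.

Expenditure multiplier = 1/(1 − c(1−t)) = 1/(1 − 0.461×0.62) = 1/0.71418 ≈ 1.4.
ΔG contributes k·ΔG = (+€117 million) / 0.71418 ≈ +€163.8 million.
ΔT of +€117 million changes first-round spending by −c·ΔT = −€53.937 million, contributing k·(−c·ΔT) = (−€53.937 million) / 0.71418 ≈ −€75.5 million.
Net ΔY = k(ΔG − c·ΔT) = (+€63.063 million) / 0.71418 ≈ +€88.3 million.

+€88.3 million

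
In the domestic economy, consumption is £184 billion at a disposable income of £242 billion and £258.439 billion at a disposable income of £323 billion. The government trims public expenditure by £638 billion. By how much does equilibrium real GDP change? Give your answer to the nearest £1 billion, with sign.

−£7,877 billion

MPC = ΔC/ΔYd = (258.439 − 184)/(323 − 242) = 74.439/81 = 0.919.
Government-spending multiplier = 1/(1 − MPC) = 1/(1 − 0.919) = 1/0.081 ≈ 12.346.
ΔY = k × ΔG = (−£638 billion) / 0.081 ≈ −£7,877 billion.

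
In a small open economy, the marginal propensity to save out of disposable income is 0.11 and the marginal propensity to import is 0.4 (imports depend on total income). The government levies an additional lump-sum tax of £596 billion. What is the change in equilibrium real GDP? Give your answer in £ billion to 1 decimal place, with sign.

−£1,040.1 billion

MPC = 1 − MPS = 1 − 0.11 = 0.89.
A lump-sum tax change of +£596 billion shifts disposable income by −£596 billion; first-round consumption changes by −c × ΔT = −0.89 × (+£596 billion) = −£530.44 billion.
Expenditure multiplier = 1/(1 − c + m) = 1/(1 − 0.89 + 0.4) = 1/0.51 ≈ 1.961.
The tax multiplier is −c × k ≈ −1.745, so ΔY = k × (−c·ΔT) = (−£530.44 billion) / 0.51 ≈ −£1,040.1 billion.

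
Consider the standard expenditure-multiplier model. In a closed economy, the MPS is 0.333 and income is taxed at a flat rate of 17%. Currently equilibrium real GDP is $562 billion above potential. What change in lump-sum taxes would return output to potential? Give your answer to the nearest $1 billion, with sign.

+$376 billion

MPC = 1 − MPS = 1 − 0.333 = 0.667.
Spending multiplier = 1/(1 − c(1−t)) = 1/(1 − 0.667×0.83) = 1/0.44639 ≈ 2.24.
Tax multiplier = −c·k = −0.667/0.44639 ≈ −1.494. Need ΔY = −$562 billion, so ΔT = ΔY/(−c·k) = −(−$562 billion) × 0.44639 / 0.667 ≈ +$376 billion.
The government should raise lump-sum taxes by $376 billion.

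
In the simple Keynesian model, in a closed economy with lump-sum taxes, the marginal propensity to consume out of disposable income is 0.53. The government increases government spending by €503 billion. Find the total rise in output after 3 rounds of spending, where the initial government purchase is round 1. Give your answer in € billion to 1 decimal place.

Round 1 adds ΔG = €503 billion; each later round is MPC = 0.53 times the previous.
After 3 rounds: 503 + 266.59 + 141.2927 = ΔG·(1 − c^3)/(1 − c) = 503 × (1 − 0.148877)/0.47 ≈ €910.9 billion.

€910.9 billion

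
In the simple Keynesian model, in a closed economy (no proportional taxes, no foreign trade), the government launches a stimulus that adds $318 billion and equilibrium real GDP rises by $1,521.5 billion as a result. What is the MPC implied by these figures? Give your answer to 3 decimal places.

Implied spending multiplier k = ΔY/ΔG = 1,521.5/318 ≈ 4.7846.
Since k = 1/(1 − MPC), MPC = 1 − 1/k = 1 − ΔG/ΔY = 1 − 318/1,521.5 ≈ 0.791.

0.791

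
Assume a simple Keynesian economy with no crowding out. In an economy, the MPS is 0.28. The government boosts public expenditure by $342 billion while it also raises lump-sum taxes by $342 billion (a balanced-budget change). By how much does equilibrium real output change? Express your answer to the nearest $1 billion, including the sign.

MPC = 1 − MPS = 1 − 0.28 = 0.72.
Expenditure multiplier = 1/(1 − MPC) = 1/(1 − 0.72) = 1/0.28 ≈ 3.571.
ΔG contributes k·ΔG = (+$342 billion) / 0.28 ≈ +$1,221.4 billion.
ΔT of +$342 billion changes first-round spending by −c·ΔT = −$246.24 billion, contributing k·(−c·ΔT) = (−$246.24 billion) / 0.28 ≈ −$879.4 billion.
With ΔG = ΔT and no other leakages, the balanced-budget multiplier is 1, so ΔY = ΔG = +$342 billion.

+$342 billion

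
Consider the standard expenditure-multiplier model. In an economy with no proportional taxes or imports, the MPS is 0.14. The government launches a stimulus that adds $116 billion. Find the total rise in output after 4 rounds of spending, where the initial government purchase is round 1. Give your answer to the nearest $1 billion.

$375 billion

MPC = 1 − MPS = 1 − 0.14 = 0.86.
Round 1 adds ΔG = $116 billion; each later round is MPC = 0.86 times the previous.
After 4 rounds: 116 + 99.76 + 85.7936 + 73.782496 = ΔG·(1 − c^4)/(1 − c) = 116 × (1 − 0.54700816)/0.14 ≈ $375 billion.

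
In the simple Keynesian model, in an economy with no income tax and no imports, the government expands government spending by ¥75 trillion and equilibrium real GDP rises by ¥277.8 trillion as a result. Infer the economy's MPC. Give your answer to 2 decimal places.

0.73

Implied spending multiplier k = ΔY/ΔG = 277.8/75 = 3.704.
Since k = 1/(1 − MPC), MPC = 1 − 1/k = 1 − ΔG/ΔY = 1 − 75/277.8 ≈ 0.73.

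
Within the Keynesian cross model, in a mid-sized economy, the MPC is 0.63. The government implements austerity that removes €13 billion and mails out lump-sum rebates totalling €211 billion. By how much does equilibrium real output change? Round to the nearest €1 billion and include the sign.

+€324 billion

Expenditure multiplier = 1/(1 − MPC) = 1/(1 − 0.63) = 1/0.37 ≈ 2.703.
ΔG contributes k·ΔG = (−€13 billion) / 0.37 ≈ −€35.1 billion.
ΔT of −€211 billion changes first-round spending by −c·ΔT = +€132.93 billion, contributing k·(−c·ΔT) = (+€132.93 billion) / 0.37 ≈ +€359.3 billion.
Net ΔY = k(ΔG − c·ΔT) = (+€119.93 billion) / 0.37 ≈ +€324 billion.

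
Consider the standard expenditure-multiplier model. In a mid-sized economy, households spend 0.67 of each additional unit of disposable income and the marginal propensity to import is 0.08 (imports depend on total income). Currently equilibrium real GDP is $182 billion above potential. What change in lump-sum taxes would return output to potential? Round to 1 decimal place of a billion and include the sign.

Spending multiplier = 1/(1 − c + m) = 1/(1 − 0.67 + 0.08) = 1/0.41 ≈ 2.439.
Tax multiplier = −c·k = −0.67/0.41 ≈ −1.634. Need ΔY = −$182 billion, so ΔT = ΔY/(−c·k) = −(−$182 billion) × 0.41 / 0.67 ≈ +$111.4 billion.
The government should raise lump-sum taxes by $111.4 billion.

+$111.4 billion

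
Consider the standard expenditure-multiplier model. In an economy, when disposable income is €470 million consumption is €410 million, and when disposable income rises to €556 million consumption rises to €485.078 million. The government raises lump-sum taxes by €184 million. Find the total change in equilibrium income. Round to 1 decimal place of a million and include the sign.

MPC = ΔC/ΔYd = (485.078 − 410)/(556 − 470) = 75.078/86 = 0.873.
A lump-sum tax change of +€184 million shifts disposable income by −€184 million; first-round consumption changes by −c × ΔT = −0.873 × (+€184 million) = −€160.632 million.
Expenditure multiplier = 1/(1 − MPC) = 1/(1 − 0.873) = 1/0.127 ≈ 7.874.
The tax multiplier is −c × k ≈ −6.874, so ΔY = k × (−c·ΔT) = (−€160.632 million) / 0.127 ≈ −€1,264.8 million.

−€1,264.8 million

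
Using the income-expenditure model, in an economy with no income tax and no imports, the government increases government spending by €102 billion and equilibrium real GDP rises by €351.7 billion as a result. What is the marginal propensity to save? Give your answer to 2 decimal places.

Implied spending multiplier k = ΔY/ΔG = 351.7/102 ≈ 3.448.
Since k = 1/(1 − MPC), MPC = 1 − 1/k = 1 − ΔG/ΔY = 1 − 102/351.7 ≈ 0.71.
MPS = 1 − MPC = 0.29.

0.29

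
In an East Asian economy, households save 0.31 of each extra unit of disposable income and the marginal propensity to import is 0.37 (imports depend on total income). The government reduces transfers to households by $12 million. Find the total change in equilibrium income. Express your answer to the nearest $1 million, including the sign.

−$12 million

MPC = 1 − MPS = 1 − 0.31 = 0.69.
The transfer change shifts disposable income by −$12 million, so first-round consumption changes by c·ΔTR = 0.69 × (−$12 million) = −$8.28 million.
Expenditure multiplier = 1/(1 − c + m) = 1/(1 − 0.69 + 0.37) = 1/0.68 ≈ 1.471.
The transfer multiplier is c × k ≈ 1.015, so ΔY = k × (c·ΔTR) = (−$8.28 million) / 0.68 ≈ −$12 million.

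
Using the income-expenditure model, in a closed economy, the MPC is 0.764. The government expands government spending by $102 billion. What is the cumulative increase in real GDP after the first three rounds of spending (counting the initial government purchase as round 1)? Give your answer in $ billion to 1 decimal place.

Round 1 adds ΔG = $102 billion; each later round is MPC = 0.764 times the previous.
After 3 rounds: 102 + 77.928 + 59.536992 = ΔG·(1 − c^3)/(1 − c) = 102 × (1 − 0.445943744)/0.236 ≈ $239.5 billion.

$239.5 billion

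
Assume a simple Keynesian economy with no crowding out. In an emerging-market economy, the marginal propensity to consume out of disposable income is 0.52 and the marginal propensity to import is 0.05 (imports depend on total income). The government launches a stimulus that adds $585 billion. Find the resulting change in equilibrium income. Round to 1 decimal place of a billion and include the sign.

+$1,103.8 billion

Expenditure multiplier = 1/(1 − c + m) = 1/(1 − 0.52 + 0.05) = 1/0.53 ≈ 1.887.
ΔY = k × ΔG = (+$585 billion) / 0.53 ≈ +$1,103.8 billion.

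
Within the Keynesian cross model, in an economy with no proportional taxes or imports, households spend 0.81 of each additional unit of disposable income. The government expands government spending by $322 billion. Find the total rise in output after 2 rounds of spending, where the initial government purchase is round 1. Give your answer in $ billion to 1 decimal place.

Round 1 adds ΔG = $322 billion; each later round is MPC = 0.81 times the previous.
After 2 rounds: 322 + 260.82 = ΔG·(1 − c^2)/(1 − c) = 322 × (1 − 0.6561)/0.19 ≈ $582.8 billion.

$582.8 billion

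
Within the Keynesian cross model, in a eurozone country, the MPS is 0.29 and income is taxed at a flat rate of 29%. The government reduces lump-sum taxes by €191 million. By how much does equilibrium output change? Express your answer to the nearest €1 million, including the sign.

MPC = 1 − MPS = 1 − 0.29 = 0.71.
A lump-sum tax change of −€191 million shifts disposable income by +€191 million; first-round consumption changes by −c × ΔT = −0.71 × (−€191 million) = +€135.61 million.
Expenditure multiplier = 1/(1 − c(1−t)) = 1/(1 − 0.71×0.71) = 1/0.4959 ≈ 2.017.
The tax multiplier is −c × k ≈ −1.432, so ΔY = k × (−c·ΔT) = (+€135.61 million) / 0.4959 ≈ +€273 million.

+€273 million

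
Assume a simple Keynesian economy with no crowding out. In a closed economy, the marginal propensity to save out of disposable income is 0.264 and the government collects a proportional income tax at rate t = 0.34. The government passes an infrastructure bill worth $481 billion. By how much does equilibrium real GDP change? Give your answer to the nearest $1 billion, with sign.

+$935 billion

MPC = 1 − MPS = 1 − 0.264 = 0.736.
Spending multiplier = 1/(1 − c(1−t)) = 1/(1 − 0.736×0.66) = 1/0.51424 ≈ 1.945.
ΔY = k × ΔG = (+$481 billion) / 0.51424 ≈ +$935 billion.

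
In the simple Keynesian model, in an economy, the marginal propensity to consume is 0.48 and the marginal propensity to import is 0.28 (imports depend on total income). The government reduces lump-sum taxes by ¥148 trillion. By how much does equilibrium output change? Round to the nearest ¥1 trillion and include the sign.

A lump-sum tax change of −¥148 trillion shifts disposable income by +¥148 trillion; first-round consumption changes by −c × ΔT = −0.48 × (−¥148 trillion) = +¥71.04 trillion.
Expenditure multiplier = 1/(1 − c + m) = 1/(1 − 0.48 + 0.28) = 1/0.8 = 1.25.
The tax multiplier is −c × k = −0.6, so ΔY = k × (−c·ΔT) = (+¥71.04 trillion) / 0.8 ≈ +¥89 trillion.

+¥89 trillion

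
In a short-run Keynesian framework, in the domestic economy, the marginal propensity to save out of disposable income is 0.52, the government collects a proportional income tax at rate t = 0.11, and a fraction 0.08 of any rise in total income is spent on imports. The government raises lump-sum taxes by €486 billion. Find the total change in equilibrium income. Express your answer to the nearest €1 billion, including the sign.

MPC = 1 − MPS = 1 − 0.52 = 0.48.
A lump-sum tax change of +€486 billion shifts disposable income by −€486 billion; first-round consumption changes by −c × ΔT = −0.48 × (+€486 billion) = −€233.28 billion.
Expenditure multiplier = 1/(1 − c(1−t) + m) = 1/(1 − 0.48×0.89 + 0.08) = 1/0.6528 ≈ 1.532.
The tax multiplier is −c × k ≈ −0.735, so ΔY = k × (−c·ΔT) = (−€233.28 billion) / 0.6528 ≈ −€357 billion.

−€357 billion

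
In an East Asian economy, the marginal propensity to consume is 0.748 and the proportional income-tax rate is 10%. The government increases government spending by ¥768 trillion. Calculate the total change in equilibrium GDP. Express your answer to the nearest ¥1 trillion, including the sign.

+¥2,350 trillion

Spending multiplier = 1/(1 − c(1−t)) = 1/(1 − 0.748×0.9) = 1/0.3268 ≈ 3.06.
ΔY = k × ΔG = (+¥768 trillion) / 0.3268 ≈ +¥2,350 trillion.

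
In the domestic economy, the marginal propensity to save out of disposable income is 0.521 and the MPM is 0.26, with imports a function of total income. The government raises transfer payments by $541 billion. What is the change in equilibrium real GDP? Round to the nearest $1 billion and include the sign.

MPC = 1 − MPS = 1 − 0.521 = 0.479.
The transfer change shifts disposable income by +$541 billion, so first-round consumption changes by c·ΔTR = 0.479 × (+$541 billion) = +$259.139 billion.
Expenditure multiplier = 1/(1 − c + m) = 1/(1 − 0.479 + 0.26) = 1/0.781 ≈ 1.28.
The transfer multiplier is c × k ≈ 0.613, so ΔY = k × (c·ΔTR) = (+$259.139 billion) / 0.781 ≈ +$332 billion.

+$332 billion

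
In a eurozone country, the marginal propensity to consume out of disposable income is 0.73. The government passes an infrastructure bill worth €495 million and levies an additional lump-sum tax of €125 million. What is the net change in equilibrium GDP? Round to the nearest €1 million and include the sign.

Expenditure multiplier = 1/(1 − MPC) = 1/(1 − 0.73) = 1/0.27 ≈ 3.704.
ΔG contributes k·ΔG = (+€495 million) / 0.27 ≈ +€1,833.3 million.
ΔT of +€125 million changes first-round spending by −c·ΔT = −€91.25 million, contributing k·(−c·ΔT) = (−€91.25 million) / 0.27 ≈ −€338 million.
Net ΔY = k(ΔG − c·ΔT) = (+€403.75 million) / 0.27 ≈ +€1,495 million.

+€1,495 million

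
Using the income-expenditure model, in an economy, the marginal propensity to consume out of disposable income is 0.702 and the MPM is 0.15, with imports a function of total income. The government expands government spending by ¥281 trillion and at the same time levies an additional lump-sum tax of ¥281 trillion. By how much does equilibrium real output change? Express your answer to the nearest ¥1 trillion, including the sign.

+¥187 trillion

Expenditure multiplier = 1/(1 − c + m) = 1/(1 − 0.702 + 0.15) = 1/0.448 ≈ 2.232.
ΔG contributes k·ΔG = (+¥281 trillion) / 0.448 ≈ +¥627.2 trillion.
ΔT of +¥281 trillion changes first-round spending by −c·ΔT = −¥197.262 trillion, contributing k·(−c·ΔT) = (−¥197.262 trillion) / 0.448 ≈ −¥440.3 trillion.
Net ΔY = k(ΔG − c·ΔT) = (+¥83.738 trillion) / 0.448 ≈ +¥187 trillion.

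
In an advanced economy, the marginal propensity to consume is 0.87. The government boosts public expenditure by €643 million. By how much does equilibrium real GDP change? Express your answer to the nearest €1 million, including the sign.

+€4,946 million

Government-spending multiplier = 1/(1 − MPC) = 1/(1 − 0.87) = 1/0.13 ≈ 7.692.
ΔY = k × ΔG = (+€643 million) / 0.13 ≈ +€4,946 million.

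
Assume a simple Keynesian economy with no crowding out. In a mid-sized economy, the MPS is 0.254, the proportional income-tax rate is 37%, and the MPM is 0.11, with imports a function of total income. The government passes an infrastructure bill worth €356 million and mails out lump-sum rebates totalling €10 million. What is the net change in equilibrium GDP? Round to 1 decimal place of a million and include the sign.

MPC = 1 − MPS = 1 − 0.254 = 0.746.
Expenditure multiplier = 1/(1 − c(1−t) + m) = 1/(1 − 0.746×0.63 + 0.11) = 1/0.64002 ≈ 1.562.
ΔG contributes k·ΔG = (+€356 million) / 0.64002 ≈ +€556.2 million.
ΔT of −€10 million changes first-round spending by −c·ΔT = +€7.46 million, contributing k·(−c·ΔT) = (+€7.46 million) / 0.64002 ≈ +€11.7 million.
Net ΔY = k(ΔG − c·ΔT) = (+€363.46 million) / 0.64002 ≈ +€567.9 million.

+€567.9 million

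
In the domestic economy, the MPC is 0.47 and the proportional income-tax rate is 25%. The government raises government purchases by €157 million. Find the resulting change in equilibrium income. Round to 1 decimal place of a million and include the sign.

+€242.5 million

Government-spending multiplier = 1/(1 − c(1−t)) = 1/(1 − 0.47×0.75) = 1/0.6475 ≈ 1.544.
ΔY = k × ΔG = (+€157 million) / 0.6475 ≈ +€242.5 million.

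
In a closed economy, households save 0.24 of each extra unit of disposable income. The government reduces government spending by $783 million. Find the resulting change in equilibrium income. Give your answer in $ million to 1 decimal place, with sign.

−$3,262.5 million

MPC = 1 − MPS = 1 − 0.24 = 0.76.
Expenditure multiplier = 1/(1 − MPC) = 1/(1 − 0.76) = 1/0.24 ≈ 4.167.
ΔY = k × ΔG = (−$783 million) / 0.24 = −$3,262.5 million.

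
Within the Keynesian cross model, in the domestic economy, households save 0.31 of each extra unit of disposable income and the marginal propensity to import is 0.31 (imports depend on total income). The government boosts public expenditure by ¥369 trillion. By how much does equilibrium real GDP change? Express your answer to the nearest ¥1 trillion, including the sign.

+¥595 trillion

MPC = 1 − MPS = 1 − 0.31 = 0.69.
Expenditure multiplier = 1/(1 − c + m) = 1/(1 − 0.69 + 0.31) = 1/0.62 ≈ 1.613.
ΔY = k × ΔG = (+¥369 trillion) / 0.62 ≈ +¥595 trillion.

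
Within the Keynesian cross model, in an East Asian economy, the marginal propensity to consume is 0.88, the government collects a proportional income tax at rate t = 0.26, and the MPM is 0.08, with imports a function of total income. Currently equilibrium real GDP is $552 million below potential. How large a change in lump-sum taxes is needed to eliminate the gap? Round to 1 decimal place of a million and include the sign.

Spending multiplier = 1/(1 − c(1−t) + m) = 1/(1 − 0.88×0.74 + 0.08) = 1/0.4288 ≈ 2.332.
Tax multiplier = −c·k = −0.88/0.4288 ≈ −2.052. Need ΔY = +$552 million, so ΔT = ΔY/(−c·k) = −(+$552 million) × 0.4288 / 0.88 ≈ −$269 million.
The government should cut lump-sum taxes by $269 million.

−$269.0 million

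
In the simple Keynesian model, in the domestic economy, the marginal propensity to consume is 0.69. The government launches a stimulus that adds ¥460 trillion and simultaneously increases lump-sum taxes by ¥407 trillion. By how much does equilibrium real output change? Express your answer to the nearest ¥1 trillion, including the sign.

+¥578 trillion

Expenditure multiplier = 1/(1 − MPC) = 1/(1 − 0.69) = 1/0.31 ≈ 3.226.
ΔG contributes k·ΔG = (+¥460 trillion) / 0.31 ≈ +¥1,483.9 trillion.
ΔT of +¥407 trillion changes first-round spending by −c·ΔT = −¥280.83 trillion, contributing k·(−c·ΔT) = (−¥280.83 trillion) / 0.31 ≈ −¥905.9 trillion.
Net ΔY = k(ΔG − c·ΔT) = (+¥179.17 trillion) / 0.31 ≈ +¥578 trillion.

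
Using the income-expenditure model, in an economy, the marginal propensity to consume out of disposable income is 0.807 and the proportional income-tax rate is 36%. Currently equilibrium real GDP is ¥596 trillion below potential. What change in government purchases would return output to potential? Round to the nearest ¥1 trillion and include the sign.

Spending multiplier = 1/(1 − c(1−t)) = 1/(1 − 0.807×0.64) = 1/0.48352 ≈ 2.068.
Need ΔY = +¥596 trillion, so ΔG = ΔY/k = (+¥596 trillion) × 0.48352 ≈ +¥288 trillion.
The government should increase government purchases by ¥288 trillion.

+¥288 trillion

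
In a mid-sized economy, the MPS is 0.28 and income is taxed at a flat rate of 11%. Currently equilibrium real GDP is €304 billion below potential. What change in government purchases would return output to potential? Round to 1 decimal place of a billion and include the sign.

+€109.2 billion

MPC = 1 − MPS = 1 − 0.28 = 0.72.
Spending multiplier = 1/(1 − c(1−t)) = 1/(1 − 0.72×0.89) = 1/0.3592 ≈ 2.784.
Need ΔY = +€304 billion, so ΔG = ΔY/k = (+€304 billion) × 0.3592 ≈ +€109.2 billion.
The government should increase government purchases by €109.2 billion.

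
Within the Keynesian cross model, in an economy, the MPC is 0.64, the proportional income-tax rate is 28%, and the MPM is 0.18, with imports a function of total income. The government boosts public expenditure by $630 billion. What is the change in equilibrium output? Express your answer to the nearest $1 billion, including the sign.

Spending multiplier = 1/(1 − c(1−t) + m) = 1/(1 − 0.64×0.72 + 0.18) = 1/0.7192 ≈ 1.39.
ΔY = k × ΔG = (+$630 billion) / 0.7192 ≈ +$876 billion.

+$876 billion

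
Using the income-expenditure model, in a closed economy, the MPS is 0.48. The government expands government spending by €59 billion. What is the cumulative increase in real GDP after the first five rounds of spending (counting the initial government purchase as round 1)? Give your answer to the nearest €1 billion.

€118 billion

MPC = 1 − MPS = 1 − 0.48 = 0.52.
Round 1 adds ΔG = €59 billion; each later round is MPC = 0.52 times the previous.
After 5 rounds: 59 + 30.68 + 15.9536 + 8.295872 + 4.31385344 = ΔG·(1 − c^5)/(1 − c) = 59 × (1 − 0.0380204032)/0.48 ≈ €118 billion.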